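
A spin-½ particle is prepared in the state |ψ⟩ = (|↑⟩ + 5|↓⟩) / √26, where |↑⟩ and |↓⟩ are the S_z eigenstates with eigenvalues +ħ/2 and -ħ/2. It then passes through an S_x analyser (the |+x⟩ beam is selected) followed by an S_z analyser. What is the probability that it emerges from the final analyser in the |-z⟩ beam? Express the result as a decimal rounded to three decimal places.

First analyser (S_x): P(|+x⟩) = |⟨+x|ψ⟩|² = 36/52.
After stage 1 the state is |+x⟩; P(|-z⟩) = |⟨-z|+x⟩|² = 1/2.
Joint probability = 36/52 × 1/2 = 0.346.

0.346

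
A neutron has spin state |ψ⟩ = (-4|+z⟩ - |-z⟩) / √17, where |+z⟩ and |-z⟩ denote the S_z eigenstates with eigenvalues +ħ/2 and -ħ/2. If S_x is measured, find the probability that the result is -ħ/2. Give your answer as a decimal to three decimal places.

|-x⟩ = (|+z⟩ - |-z⟩)/√2, so ⟨-x|ψ⟩ = (-3) / (√2·√17).
P = |-3|² / 34 = 9/34.

0.265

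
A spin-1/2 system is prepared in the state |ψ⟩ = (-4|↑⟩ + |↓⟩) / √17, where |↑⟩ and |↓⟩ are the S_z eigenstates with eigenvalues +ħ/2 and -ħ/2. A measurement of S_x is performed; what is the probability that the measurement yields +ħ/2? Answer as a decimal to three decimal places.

0.265

|+x⟩ = (|↑⟩ + |↓⟩)/√2, so ⟨+x|ψ⟩ = (-3) / (√2·√17).
P = |-3|² / 34 = 9/34.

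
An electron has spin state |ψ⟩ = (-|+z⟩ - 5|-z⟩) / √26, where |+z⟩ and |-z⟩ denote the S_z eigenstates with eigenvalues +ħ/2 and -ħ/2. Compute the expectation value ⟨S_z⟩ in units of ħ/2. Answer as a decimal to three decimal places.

⟨σ_z⟩ = |a|² - |b|² divided by |a|²+|b|², with a, b the |+z⟩, |-z⟩ amplitudes.
= (1 - 25)/26 = -24/26.
⟨S_z⟩ = (ħ/2)·⟨σ_z⟩.

-0.923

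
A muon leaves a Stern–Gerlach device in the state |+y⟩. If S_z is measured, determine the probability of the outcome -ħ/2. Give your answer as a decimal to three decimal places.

In the S_z basis, |+y⟩ = (|+z⟩ + i|-z⟩)/√2 and |-z⟩ = |-z⟩.
|⟨-z|+y⟩|² = 1/2.

0.500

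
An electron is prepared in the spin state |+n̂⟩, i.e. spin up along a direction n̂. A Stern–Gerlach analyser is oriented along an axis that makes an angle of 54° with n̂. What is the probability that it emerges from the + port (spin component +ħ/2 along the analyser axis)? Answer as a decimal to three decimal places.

0.794

For spin-½, the probability of finding spin-up along an axis at angle θ to the initial spin direction is cos²(θ/2); spin-down is sin²(θ/2).
θ = 54°, so P = cos²(27°) ≈ 0.794.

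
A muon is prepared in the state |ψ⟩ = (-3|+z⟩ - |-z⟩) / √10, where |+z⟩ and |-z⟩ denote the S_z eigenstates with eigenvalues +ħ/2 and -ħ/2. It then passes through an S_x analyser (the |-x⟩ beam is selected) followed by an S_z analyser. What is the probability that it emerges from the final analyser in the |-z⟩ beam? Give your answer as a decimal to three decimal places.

First analyser (S_x): P(|-x⟩) = |⟨-x|ψ⟩|² = 4/20.
After stage 1 the state is |-x⟩; P(|-z⟩) = |⟨-z|-x⟩|² = 1/2.
Joint probability = 4/20 × 1/2 = 0.100.

0.100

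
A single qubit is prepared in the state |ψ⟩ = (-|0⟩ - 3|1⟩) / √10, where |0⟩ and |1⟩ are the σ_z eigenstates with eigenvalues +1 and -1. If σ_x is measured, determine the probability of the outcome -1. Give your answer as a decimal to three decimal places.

|-x⟩ = (|0⟩ - |1⟩)/√2, so ⟨-x|ψ⟩ = (2) / (√2·√10).
P = |2|² / 20 = 4/20.

0.200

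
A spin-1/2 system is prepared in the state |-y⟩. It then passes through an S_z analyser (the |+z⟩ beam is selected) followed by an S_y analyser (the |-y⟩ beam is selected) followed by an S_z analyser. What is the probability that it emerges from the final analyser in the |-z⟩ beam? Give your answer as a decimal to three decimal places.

First analyser (S_z): from |-y⟩, P(|+z⟩) = 1/2.
After stage 1 the state is |+z⟩; P(|-y⟩) = |⟨-y|+z⟩|² = 1/2.
After stage 2 the state is |-y⟩; P(|-z⟩) = |⟨-z|-y⟩|² = 1/2.
Joint probability = 1/2 × 1/2 × 1/2 = 0.125.

0.125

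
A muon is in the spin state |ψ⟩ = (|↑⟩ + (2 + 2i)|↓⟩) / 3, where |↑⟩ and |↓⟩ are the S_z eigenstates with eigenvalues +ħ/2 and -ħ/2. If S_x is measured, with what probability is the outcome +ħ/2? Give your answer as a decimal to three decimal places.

0.722

|+x⟩ = (|↑⟩ + |↓⟩)/√2, so ⟨+x|ψ⟩ = (3 + 2i) / (√2·3).
P = |3 + 2i|² / 18 = 13/18.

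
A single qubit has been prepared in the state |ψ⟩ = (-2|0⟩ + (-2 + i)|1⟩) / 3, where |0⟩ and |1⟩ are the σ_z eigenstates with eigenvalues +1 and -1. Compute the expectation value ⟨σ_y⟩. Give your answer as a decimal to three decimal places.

-0.444

⟨σ_y⟩ = 2 Im(a* b)/(|a|²+|b|²) with a = -2, b = (-2 + i).
a* b = (4 - 2i), so ⟨σ_y⟩ = -4/9.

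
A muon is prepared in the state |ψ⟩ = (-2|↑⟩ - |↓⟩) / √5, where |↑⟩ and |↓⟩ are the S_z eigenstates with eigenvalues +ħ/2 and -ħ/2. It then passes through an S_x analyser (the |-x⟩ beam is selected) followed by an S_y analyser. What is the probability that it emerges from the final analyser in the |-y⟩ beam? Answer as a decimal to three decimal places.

0.050

First analyser (S_x): P(|-x⟩) = |⟨-x|ψ⟩|² = 1/10.
After stage 1 the state is |-x⟩; P(|-y⟩) = |⟨-y|-x⟩|² = 1/2.
Joint probability = 1/10 × 1/2 = 0.050.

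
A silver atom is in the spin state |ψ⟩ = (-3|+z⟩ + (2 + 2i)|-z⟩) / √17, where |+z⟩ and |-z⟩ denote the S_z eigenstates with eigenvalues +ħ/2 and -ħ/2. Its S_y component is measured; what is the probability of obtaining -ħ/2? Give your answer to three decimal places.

0.853

|-y⟩ = (|+z⟩ - i|-z⟩)/√2, so ⟨-y|ψ⟩ = (-5 + 2i) / (√2·√17).
P = |-5 + 2i|² / 34 = 29/34.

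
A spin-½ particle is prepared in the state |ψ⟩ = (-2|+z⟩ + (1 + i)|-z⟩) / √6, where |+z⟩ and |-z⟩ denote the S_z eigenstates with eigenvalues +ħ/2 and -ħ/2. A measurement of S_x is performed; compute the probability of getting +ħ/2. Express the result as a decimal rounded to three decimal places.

0.167

|+x⟩ = (|+z⟩ + |-z⟩)/√2, so ⟨+x|ψ⟩ = (-1 + i) / (√2·√6).
P = |-1 + i|² / 12 = 2/12.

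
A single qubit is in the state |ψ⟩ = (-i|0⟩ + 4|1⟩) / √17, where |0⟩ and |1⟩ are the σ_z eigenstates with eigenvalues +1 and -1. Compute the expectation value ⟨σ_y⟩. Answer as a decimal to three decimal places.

0.471

⟨σ_y⟩ = 2 Im(a* b)/(|a|²+|b|²) with a = -i, b = 4.
a* b = 4i, so ⟨σ_y⟩ = 8/17.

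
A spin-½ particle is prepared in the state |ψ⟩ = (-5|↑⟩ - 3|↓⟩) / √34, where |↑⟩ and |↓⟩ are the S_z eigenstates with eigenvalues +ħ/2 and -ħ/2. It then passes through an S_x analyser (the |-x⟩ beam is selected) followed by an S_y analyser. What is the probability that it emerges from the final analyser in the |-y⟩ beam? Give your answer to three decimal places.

First analyser (S_x): P(|-x⟩) = |⟨-x|ψ⟩|² = 4/68.
After stage 1 the state is |-x⟩; P(|-y⟩) = |⟨-y|-x⟩|² = 1/2.
Joint probability = 4/68 × 1/2 = 0.029.

0.029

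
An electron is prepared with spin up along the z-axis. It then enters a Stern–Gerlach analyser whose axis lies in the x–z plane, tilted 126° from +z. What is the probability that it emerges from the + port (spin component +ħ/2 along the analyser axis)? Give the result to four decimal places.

For spin-½, the probability of finding spin-up along an axis at angle θ to the initial spin direction is cos²(θ/2); spin-down is sin²(θ/2).
θ = 126°, so P = cos²(63°) ≈ 0.2061.

0.2061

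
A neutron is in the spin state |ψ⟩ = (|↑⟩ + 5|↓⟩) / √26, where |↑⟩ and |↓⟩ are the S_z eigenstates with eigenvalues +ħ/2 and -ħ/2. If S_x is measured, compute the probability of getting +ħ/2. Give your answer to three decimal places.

|+x⟩ = (|↑⟩ + |↓⟩)/√2, so ⟨+x|ψ⟩ = (6) / (√2·√26).
P = |6|² / 52 = 36/52.

0.692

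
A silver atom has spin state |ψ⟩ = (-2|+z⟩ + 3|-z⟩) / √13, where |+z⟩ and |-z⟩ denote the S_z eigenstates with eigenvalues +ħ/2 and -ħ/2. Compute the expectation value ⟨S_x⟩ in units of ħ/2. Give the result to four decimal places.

-0.9231

⟨σ_x⟩ = 2 Re(a* b)/(|a|²+|b|²) with a = -2, b = 3.
a* b = -6, so ⟨σ_x⟩ = -12/13.
⟨S_x⟩ = (ħ/2)·⟨σ_x⟩.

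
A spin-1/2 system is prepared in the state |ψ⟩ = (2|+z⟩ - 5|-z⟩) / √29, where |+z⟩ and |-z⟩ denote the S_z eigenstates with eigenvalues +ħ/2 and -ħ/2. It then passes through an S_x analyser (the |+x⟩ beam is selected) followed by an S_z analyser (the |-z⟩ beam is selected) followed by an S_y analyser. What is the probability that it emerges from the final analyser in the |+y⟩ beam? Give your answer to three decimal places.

First analyser (S_x): P(|+x⟩) = |⟨+x|ψ⟩|² = 9/58.
After stage 1 the state is |+x⟩; P(|-z⟩) = |⟨-z|+x⟩|² = 1/2.
After stage 2 the state is |-z⟩; P(|+y⟩) = |⟨+y|-z⟩|² = 1/2.
Joint probability = 9/58 × 1/2 × 1/2 = 0.039.

0.039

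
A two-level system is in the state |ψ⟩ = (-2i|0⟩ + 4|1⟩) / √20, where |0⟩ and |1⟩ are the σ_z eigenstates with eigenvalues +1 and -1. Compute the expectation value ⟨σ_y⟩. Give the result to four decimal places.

0.8000

⟨σ_y⟩ = 2 Im(a* b)/(|a|²+|b|²) with a = -2i, b = 4.
a* b = 8i, so ⟨σ_y⟩ = 16/20.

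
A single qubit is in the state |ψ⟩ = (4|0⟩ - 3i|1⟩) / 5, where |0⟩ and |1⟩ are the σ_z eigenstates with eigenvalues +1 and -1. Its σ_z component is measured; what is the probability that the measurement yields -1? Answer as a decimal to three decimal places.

0.360

The -1 outcome corresponds to |1⟩. Its amplitude in |ψ⟩ is -3i/5.
P = |-3i|² / 25 = 9/25.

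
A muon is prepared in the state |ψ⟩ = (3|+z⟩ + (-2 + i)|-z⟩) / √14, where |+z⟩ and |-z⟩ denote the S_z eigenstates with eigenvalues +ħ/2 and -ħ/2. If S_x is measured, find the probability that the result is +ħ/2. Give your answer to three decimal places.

0.071

|+x⟩ = (|+z⟩ + |-z⟩)/√2, so ⟨+x|ψ⟩ = (1 + i) / (√2·√14).
P = |1 + i|² / 28 = 2/28.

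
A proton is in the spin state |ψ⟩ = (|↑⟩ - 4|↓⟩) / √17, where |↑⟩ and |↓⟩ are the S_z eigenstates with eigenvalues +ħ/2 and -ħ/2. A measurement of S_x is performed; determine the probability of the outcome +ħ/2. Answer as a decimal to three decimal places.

0.265

|+x⟩ = (|↑⟩ + |↓⟩)/√2, so ⟨+x|ψ⟩ = (-3) / (√2·√17).
P = |-3|² / 34 = 9/34.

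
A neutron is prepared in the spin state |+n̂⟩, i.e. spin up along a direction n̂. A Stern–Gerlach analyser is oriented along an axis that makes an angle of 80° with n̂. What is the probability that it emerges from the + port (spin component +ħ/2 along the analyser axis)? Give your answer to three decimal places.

For spin-½, the probability of finding spin-up along an axis at angle θ to the initial spin direction is cos²(θ/2); spin-down is sin²(θ/2).
θ = 80°, so P = cos²(40°) ≈ 0.587.

0.587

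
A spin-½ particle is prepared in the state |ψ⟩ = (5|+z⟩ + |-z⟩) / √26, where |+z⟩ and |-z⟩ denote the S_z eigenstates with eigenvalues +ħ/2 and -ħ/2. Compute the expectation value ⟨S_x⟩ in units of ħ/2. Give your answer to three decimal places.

⟨σ_x⟩ = 2 Re(a* b)/(|a|²+|b|²) with a = 5, b = 1.
a* b = 5, so ⟨σ_x⟩ = 10/26.
⟨S_x⟩ = (ħ/2)·⟨σ_x⟩.

0.385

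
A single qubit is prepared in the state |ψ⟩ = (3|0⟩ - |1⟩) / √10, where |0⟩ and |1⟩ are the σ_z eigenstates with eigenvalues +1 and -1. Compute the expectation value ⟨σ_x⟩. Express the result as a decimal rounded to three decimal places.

-0.600

⟨σ_x⟩ = 2 Re(a* b)/(|a|²+|b|²) with a = 3, b = -1.
a* b = -3, so ⟨σ_x⟩ = -6/10.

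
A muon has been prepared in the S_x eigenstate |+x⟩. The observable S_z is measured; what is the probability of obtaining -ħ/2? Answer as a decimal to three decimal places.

In the S_z basis, |+x⟩ = (|+z⟩ + |-z⟩)/√2 and |-z⟩ = |-z⟩.
|⟨-z|+x⟩|² = 1/2.

0.500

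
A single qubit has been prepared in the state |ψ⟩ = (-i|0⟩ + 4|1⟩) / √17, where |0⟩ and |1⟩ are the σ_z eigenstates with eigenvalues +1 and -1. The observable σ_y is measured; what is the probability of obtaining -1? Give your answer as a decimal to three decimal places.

0.265

|-y⟩ = (|0⟩ - i|1⟩)/√2, so ⟨-y|ψ⟩ = (3i) / (√2·√17).
P = |3i|² / 34 = 9/34.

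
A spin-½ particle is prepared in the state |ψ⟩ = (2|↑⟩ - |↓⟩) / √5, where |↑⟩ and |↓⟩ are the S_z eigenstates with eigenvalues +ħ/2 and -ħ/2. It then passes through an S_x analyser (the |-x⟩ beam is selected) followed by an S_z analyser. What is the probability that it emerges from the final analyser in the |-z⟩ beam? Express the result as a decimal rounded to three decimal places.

First analyser (S_x): P(|-x⟩) = |⟨-x|ψ⟩|² = 9/10.
After stage 1 the state is |-x⟩; P(|-z⟩) = |⟨-z|-x⟩|² = 1/2.
Joint probability = 9/10 × 1/2 = 0.450.

0.450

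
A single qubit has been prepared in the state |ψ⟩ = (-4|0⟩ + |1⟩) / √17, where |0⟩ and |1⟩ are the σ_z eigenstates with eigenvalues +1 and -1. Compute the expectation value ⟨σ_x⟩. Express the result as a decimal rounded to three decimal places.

-0.471

⟨σ_x⟩ = 2 Re(a* b)/(|a|²+|b|²) with a = -4, b = 1.
a* b = -4, so ⟨σ_x⟩ = -8/17.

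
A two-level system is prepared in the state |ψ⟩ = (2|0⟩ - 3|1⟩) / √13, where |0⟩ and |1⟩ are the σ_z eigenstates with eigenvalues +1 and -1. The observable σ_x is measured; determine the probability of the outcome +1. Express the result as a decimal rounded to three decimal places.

|+x⟩ = (|0⟩ + |1⟩)/√2, so ⟨+x|ψ⟩ = (-1) / (√2·√13).
P = |-1|² / 26 = 1/26.

0.038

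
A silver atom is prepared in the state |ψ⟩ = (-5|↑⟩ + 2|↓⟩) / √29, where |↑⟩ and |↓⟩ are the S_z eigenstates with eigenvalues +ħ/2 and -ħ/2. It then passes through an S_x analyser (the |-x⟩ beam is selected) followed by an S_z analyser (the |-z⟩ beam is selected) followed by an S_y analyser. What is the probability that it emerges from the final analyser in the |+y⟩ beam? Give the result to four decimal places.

0.2112

First analyser (S_x): P(|-x⟩) = |⟨-x|ψ⟩|² = 49/58.
After stage 1 the state is |-x⟩; P(|-z⟩) = |⟨-z|-x⟩|² = 1/2.
After stage 2 the state is |-z⟩; P(|+y⟩) = |⟨+y|-z⟩|² = 1/2.
Joint probability = 49/58 × 1/2 × 1/2 = 0.2112.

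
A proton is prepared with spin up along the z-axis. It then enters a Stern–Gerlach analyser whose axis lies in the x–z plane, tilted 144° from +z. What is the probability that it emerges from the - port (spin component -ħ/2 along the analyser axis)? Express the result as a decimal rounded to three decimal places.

For spin-½, the probability of finding spin-up along an axis at angle θ to the initial spin direction is cos²(θ/2); spin-down is sin²(θ/2).
θ = 144°, so P = sin²(72°) ≈ 0.905.

0.905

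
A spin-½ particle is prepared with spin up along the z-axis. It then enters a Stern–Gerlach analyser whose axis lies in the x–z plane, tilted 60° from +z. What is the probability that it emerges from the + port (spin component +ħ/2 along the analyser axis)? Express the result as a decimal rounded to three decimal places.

0.750

For spin-½, the probability of finding spin-up along an axis at angle θ to the initial spin direction is cos²(θ/2); spin-down is sin²(θ/2).
θ = 60°, so P = cos²(30°) ≈ 0.750.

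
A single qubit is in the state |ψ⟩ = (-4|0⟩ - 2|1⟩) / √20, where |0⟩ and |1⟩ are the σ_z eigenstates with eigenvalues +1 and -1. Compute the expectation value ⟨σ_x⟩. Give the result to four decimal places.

0.8000

⟨σ_x⟩ = 2 Re(a* b)/(|a|²+|b|²) with a = -4, b = -2.
a* b = 8, so ⟨σ_x⟩ = 16/20.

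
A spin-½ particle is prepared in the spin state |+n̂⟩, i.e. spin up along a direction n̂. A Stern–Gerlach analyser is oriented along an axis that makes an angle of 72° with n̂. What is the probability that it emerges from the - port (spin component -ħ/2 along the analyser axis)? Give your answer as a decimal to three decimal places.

For spin-½, the probability of finding spin-up along an axis at angle θ to the initial spin direction is cos²(θ/2); spin-down is sin²(θ/2).
θ = 72°, so P = sin²(36°) ≈ 0.345.

0.345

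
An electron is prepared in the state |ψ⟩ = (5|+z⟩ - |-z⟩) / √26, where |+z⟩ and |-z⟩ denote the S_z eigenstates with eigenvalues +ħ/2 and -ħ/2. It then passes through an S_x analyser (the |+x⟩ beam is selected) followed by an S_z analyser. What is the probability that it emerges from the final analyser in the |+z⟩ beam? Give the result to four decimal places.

0.1538

First analyser (S_x): P(|+x⟩) = |⟨+x|ψ⟩|² = 16/52.
After stage 1 the state is |+x⟩; P(|+z⟩) = |⟨+z|+x⟩|² = 1/2.
Joint probability = 16/52 × 1/2 = 0.1538.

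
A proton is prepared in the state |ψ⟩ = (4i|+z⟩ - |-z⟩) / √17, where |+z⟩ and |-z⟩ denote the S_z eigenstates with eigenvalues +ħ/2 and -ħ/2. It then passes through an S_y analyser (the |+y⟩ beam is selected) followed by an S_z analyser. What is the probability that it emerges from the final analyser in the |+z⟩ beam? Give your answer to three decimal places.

First analyser (S_y): P(|+y⟩) = |⟨+y|ψ⟩|² = 25/34.
After stage 1 the state is |+y⟩; P(|+z⟩) = |⟨+z|+y⟩|² = 1/2.
Joint probability = 25/34 × 1/2 = 0.368.

0.368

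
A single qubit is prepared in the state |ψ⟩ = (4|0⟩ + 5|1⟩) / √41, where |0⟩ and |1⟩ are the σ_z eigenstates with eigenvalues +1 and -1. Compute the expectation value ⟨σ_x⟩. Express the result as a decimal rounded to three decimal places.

0.976

⟨σ_x⟩ = 2 Re(a* b)/(|a|²+|b|²) with a = 4, b = 5.
a* b = 20, so ⟨σ_x⟩ = 40/41.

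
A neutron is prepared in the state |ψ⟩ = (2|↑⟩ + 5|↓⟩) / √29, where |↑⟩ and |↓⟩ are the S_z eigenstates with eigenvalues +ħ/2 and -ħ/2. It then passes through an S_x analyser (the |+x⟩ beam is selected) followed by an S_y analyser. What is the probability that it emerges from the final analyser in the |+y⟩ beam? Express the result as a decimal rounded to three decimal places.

0.422

First analyser (S_x): P(|+x⟩) = |⟨+x|ψ⟩|² = 49/58.
After stage 1 the state is |+x⟩; P(|+y⟩) = |⟨+y|+x⟩|² = 1/2.
Joint probability = 49/58 × 1/2 = 0.422.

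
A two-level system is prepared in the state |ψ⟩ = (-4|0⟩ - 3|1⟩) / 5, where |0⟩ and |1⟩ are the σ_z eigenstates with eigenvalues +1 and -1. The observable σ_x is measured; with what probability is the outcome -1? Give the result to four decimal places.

|-x⟩ = (|0⟩ - |1⟩)/√2, so ⟨-x|ψ⟩ = (-1) / (√2·5).
P = |-1|² / 50 = 1/50.

0.0200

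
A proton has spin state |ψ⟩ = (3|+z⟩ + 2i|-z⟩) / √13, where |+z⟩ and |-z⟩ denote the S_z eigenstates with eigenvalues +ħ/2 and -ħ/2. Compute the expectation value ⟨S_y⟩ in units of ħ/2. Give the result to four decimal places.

⟨σ_y⟩ = 2 Im(a* b)/(|a|²+|b|²) with a = 3, b = 2i.
a* b = 6i, so ⟨σ_y⟩ = 12/13.
⟨S_y⟩ = (ħ/2)·⟨σ_y⟩.

0.9231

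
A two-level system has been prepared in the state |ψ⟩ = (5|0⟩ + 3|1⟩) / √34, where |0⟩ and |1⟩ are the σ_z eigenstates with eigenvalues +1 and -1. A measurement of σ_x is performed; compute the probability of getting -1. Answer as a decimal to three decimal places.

|-x⟩ = (|0⟩ - |1⟩)/√2, so ⟨-x|ψ⟩ = (2) / (√2·√34).
P = |2|² / 68 = 4/68.

0.059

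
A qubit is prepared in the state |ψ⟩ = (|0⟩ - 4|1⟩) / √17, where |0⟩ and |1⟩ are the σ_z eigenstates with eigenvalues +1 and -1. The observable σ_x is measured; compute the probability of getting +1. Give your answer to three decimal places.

0.265

|+x⟩ = (|0⟩ + |1⟩)/√2, so ⟨+x|ψ⟩ = (-3) / (√2·√17).
P = |-3|² / 34 = 9/34.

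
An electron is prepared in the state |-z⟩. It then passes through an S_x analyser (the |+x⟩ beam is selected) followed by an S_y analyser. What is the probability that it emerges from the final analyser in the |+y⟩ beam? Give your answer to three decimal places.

First analyser (S_x): from |-z⟩, P(|+x⟩) = 1/2.
After stage 1 the state is |+x⟩; P(|+y⟩) = |⟨+y|+x⟩|² = 1/2.
Joint probability = 1/2 × 1/2 = 0.250.

0.250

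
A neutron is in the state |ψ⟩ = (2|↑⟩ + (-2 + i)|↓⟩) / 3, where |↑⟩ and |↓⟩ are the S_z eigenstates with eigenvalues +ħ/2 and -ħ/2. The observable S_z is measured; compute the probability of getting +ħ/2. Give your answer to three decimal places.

0.444

The +ħ/2 outcome corresponds to |↑⟩. Its amplitude in |ψ⟩ is 2/3.
P = |2|² / 9 = 4/9.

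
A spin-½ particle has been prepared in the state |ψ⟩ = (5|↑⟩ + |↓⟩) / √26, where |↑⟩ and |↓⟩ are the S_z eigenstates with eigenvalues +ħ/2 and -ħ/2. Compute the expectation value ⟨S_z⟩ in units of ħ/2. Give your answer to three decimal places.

0.923

⟨σ_z⟩ = |a|² - |b|² divided by |a|²+|b|², with a, b the |↑⟩, |↓⟩ amplitudes.
= (25 - 1)/26 = 24/26.
⟨S_z⟩ = (ħ/2)·⟨σ_z⟩.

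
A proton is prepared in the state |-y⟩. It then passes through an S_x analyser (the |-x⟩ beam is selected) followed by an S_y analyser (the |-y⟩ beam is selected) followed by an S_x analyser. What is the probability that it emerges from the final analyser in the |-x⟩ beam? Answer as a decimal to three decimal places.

First analyser (S_x): from |-y⟩, P(|-x⟩) = 1/2.
After stage 1 the state is |-x⟩; P(|-y⟩) = |⟨-y|-x⟩|² = 1/2.
After stage 2 the state is |-y⟩; P(|-x⟩) = |⟨-x|-y⟩|² = 1/2.
Joint probability = 1/2 × 1/2 × 1/2 = 0.125.

0.125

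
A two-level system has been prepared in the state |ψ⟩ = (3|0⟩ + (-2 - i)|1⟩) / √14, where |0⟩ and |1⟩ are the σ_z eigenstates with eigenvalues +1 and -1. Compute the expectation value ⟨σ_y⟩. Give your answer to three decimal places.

⟨σ_y⟩ = 2 Im(a* b)/(|a|²+|b|²) with a = 3, b = (-2 - i).
a* b = (-6 - 3i), so ⟨σ_y⟩ = -6/14.

-0.429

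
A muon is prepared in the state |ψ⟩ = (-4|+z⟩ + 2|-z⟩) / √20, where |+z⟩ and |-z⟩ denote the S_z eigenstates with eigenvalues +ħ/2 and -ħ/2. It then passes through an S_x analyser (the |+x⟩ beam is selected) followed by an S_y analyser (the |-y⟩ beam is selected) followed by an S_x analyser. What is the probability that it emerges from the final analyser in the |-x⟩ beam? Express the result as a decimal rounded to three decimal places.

0.025

First analyser (S_x): P(|+x⟩) = |⟨+x|ψ⟩|² = 4/40.
After stage 1 the state is |+x⟩; P(|-y⟩) = |⟨-y|+x⟩|² = 1/2.
After stage 2 the state is |-y⟩; P(|-x⟩) = |⟨-x|-y⟩|² = 1/2.
Joint probability = 4/40 × 1/2 × 1/2 = 0.025.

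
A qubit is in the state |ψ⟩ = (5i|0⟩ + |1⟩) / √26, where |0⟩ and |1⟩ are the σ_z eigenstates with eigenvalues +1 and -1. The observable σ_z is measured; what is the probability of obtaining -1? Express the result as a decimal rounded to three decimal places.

0.038

The -1 outcome corresponds to |1⟩. Its amplitude in |ψ⟩ is 1/√26.
P = |1|² / 26 = 1/26.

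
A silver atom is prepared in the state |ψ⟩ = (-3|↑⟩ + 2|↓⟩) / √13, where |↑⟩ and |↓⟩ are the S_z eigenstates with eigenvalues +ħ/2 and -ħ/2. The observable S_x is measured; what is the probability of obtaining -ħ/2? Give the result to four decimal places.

0.9615

|-x⟩ = (|↑⟩ - |↓⟩)/√2, so ⟨-x|ψ⟩ = (-5) / (√2·√13).
P = |-5|² / 26 = 25/26.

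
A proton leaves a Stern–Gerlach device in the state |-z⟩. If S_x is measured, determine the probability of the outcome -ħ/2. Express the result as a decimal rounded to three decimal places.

0.500

In the S_z basis, |-z⟩ = |↓⟩ and |-x⟩ = (|↑⟩ - |↓⟩)/√2.
|⟨-x|-z⟩|² = 1/2.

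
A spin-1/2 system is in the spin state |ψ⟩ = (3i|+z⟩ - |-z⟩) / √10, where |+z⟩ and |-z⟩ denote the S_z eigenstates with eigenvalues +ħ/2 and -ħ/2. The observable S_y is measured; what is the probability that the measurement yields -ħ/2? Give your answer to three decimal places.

|-y⟩ = (|+z⟩ - i|-z⟩)/√2, so ⟨-y|ψ⟩ = (2i) / (√2·√10).
P = |2i|² / 20 = 4/20.

0.200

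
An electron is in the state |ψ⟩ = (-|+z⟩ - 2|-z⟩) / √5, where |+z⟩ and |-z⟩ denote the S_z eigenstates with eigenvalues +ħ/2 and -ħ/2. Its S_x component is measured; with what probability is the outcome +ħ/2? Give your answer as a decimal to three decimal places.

0.900

|+x⟩ = (|+z⟩ + |-z⟩)/√2, so ⟨+x|ψ⟩ = (-3) / (√2·√5).
P = |-3|² / 10 = 9/10.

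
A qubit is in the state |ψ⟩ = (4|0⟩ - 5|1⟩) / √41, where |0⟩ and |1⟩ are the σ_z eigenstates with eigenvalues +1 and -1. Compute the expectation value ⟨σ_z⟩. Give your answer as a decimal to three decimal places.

⟨σ_z⟩ = |a|² - |b|² divided by |a|²+|b|², with a, b the |0⟩, |1⟩ amplitudes.
= (16 - 25)/41 = -9/41.

-0.220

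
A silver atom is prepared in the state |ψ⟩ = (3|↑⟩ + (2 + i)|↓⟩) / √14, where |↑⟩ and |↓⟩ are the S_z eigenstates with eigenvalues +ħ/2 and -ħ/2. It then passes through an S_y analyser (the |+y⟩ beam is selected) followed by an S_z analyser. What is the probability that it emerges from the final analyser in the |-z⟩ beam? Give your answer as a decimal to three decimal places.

First analyser (S_y): P(|+y⟩) = |⟨+y|ψ⟩|² = 20/28.
After stage 1 the state is |+y⟩; P(|-z⟩) = |⟨-z|+y⟩|² = 1/2.
Joint probability = 20/28 × 1/2 = 0.357.

0.357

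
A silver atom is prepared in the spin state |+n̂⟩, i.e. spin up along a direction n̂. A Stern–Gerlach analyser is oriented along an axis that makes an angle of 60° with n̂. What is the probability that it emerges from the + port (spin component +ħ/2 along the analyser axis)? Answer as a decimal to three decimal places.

For spin-½, the probability of finding spin-up along an axis at angle θ to the initial spin direction is cos²(θ/2); spin-down is sin²(θ/2).
θ = 60°, so P = cos²(30°) ≈ 0.750.

0.750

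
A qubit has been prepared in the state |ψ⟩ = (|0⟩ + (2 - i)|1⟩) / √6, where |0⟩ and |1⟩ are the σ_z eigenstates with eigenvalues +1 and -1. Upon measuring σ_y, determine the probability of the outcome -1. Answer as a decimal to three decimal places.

|-y⟩ = (|0⟩ - i|1⟩)/√2, so ⟨-y|ψ⟩ = (2 + 2i) / (√2·√6).
P = |2 + 2i|² / 12 = 8/12.

0.667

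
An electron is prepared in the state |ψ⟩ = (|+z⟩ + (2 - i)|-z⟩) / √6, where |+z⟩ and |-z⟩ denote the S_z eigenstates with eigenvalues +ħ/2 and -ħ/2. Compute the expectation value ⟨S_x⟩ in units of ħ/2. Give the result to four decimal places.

0.6667

⟨σ_x⟩ = 2 Re(a* b)/(|a|²+|b|²) with a = 1, b = (2 - i).
a* b = (2 - i), so ⟨σ_x⟩ = 4/6.
⟨S_x⟩ = (ħ/2)·⟨σ_x⟩.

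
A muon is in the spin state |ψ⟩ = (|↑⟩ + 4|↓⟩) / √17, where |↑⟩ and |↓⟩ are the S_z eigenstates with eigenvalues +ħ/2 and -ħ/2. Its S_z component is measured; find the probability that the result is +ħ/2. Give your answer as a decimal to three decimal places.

The +ħ/2 outcome corresponds to |↑⟩. Its amplitude in |ψ⟩ is 1/√17.
P = |1|² / 17 = 1/17.

0.059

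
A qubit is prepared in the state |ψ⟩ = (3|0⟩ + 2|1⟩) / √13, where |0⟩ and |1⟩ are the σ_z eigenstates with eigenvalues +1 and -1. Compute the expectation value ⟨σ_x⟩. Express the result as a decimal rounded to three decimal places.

⟨σ_x⟩ = 2 Re(a* b)/(|a|²+|b|²) with a = 3, b = 2.
a* b = 6, so ⟨σ_x⟩ = 12/13.

0.923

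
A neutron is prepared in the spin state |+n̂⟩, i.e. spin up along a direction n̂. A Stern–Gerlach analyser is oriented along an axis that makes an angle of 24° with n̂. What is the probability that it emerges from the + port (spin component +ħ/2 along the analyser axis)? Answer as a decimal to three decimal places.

For spin-½, the probability of finding spin-up along an axis at angle θ to the initial spin direction is cos²(θ/2); spin-down is sin²(θ/2).
θ = 24°, so P = cos²(12°) ≈ 0.957.

0.957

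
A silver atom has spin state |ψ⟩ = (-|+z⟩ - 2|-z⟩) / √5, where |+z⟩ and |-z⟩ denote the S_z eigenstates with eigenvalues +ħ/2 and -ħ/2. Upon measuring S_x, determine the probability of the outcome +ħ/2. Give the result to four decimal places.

|+x⟩ = (|+z⟩ + |-z⟩)/√2, so ⟨+x|ψ⟩ = (-3) / (√2·√5).
P = |-3|² / 10 = 9/10.

0.9000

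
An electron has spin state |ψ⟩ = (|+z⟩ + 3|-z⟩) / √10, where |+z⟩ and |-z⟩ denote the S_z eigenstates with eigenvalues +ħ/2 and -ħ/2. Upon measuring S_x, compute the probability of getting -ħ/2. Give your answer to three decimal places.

|-x⟩ = (|+z⟩ - |-z⟩)/√2, so ⟨-x|ψ⟩ = (-2) / (√2·√10).
P = |-2|² / 20 = 4/20.

0.200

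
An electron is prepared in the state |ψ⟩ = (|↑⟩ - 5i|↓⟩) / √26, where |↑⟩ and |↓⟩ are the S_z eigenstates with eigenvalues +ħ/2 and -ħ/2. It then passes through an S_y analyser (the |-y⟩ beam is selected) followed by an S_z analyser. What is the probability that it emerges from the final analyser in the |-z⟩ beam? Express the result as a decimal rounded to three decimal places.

First analyser (S_y): P(|-y⟩) = |⟨-y|ψ⟩|² = 36/52.
After stage 1 the state is |-y⟩; P(|-z⟩) = |⟨-z|-y⟩|² = 1/2.
Joint probability = 36/52 × 1/2 = 0.346.

0.346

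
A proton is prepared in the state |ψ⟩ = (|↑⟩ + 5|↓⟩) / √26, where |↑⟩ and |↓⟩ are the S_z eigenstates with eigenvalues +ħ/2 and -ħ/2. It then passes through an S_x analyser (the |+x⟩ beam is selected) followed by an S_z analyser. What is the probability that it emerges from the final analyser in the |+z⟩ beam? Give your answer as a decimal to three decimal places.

First analyser (S_x): P(|+x⟩) = |⟨+x|ψ⟩|² = 36/52.
After stage 1 the state is |+x⟩; P(|+z⟩) = |⟨+z|+x⟩|² = 1/2.
Joint probability = 36/52 × 1/2 = 0.346.

0.346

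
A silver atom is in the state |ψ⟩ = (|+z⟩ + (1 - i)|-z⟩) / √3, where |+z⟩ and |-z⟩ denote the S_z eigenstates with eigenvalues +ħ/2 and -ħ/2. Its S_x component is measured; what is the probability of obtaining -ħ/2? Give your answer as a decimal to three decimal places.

0.167

|-x⟩ = (|+z⟩ - |-z⟩)/√2, so ⟨-x|ψ⟩ = (i) / (√2·√3).
P = |i|² / 6 = 1/6.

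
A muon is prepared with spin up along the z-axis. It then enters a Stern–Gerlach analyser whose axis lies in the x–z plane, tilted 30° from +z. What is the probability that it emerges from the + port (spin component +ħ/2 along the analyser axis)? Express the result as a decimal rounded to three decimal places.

For spin-½, the probability of finding spin-up along an axis at angle θ to the initial spin direction is cos²(θ/2); spin-down is sin²(θ/2).
θ = 30°, so P = cos²(15°) ≈ 0.933.

0.933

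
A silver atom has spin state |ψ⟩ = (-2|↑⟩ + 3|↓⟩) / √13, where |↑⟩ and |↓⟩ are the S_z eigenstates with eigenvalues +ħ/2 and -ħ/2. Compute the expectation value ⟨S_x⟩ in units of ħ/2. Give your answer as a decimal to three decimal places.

⟨σ_x⟩ = 2 Re(a* b)/(|a|²+|b|²) with a = -2, b = 3.
a* b = -6, so ⟨σ_x⟩ = -12/13.
⟨S_x⟩ = (ħ/2)·⟨σ_x⟩.

-0.923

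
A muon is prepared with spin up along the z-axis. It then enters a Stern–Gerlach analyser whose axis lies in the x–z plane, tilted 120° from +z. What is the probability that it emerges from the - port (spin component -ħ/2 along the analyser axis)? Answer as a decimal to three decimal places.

0.750

For spin-½, the probability of finding spin-up along an axis at angle θ to the initial spin direction is cos²(θ/2); spin-down is sin²(θ/2).
θ = 120°, so P = sin²(60°) ≈ 0.750.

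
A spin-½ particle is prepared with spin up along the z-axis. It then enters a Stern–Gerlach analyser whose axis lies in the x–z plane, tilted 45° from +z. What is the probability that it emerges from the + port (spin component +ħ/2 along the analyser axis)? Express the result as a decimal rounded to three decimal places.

0.854

For spin-½, the probability of finding spin-up along an axis at angle θ to the initial spin direction is cos²(θ/2); spin-down is sin²(θ/2).
θ = 45°, so P = cos²(22.5°) ≈ 0.854.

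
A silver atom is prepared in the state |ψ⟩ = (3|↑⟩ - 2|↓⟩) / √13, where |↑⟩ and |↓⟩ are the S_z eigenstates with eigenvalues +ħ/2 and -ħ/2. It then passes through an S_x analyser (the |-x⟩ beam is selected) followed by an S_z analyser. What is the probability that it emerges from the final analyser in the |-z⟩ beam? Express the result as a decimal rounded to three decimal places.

0.481

First analyser (S_x): P(|-x⟩) = |⟨-x|ψ⟩|² = 25/26.
After stage 1 the state is |-x⟩; P(|-z⟩) = |⟨-z|-x⟩|² = 1/2.
Joint probability = 25/26 × 1/2 = 0.481.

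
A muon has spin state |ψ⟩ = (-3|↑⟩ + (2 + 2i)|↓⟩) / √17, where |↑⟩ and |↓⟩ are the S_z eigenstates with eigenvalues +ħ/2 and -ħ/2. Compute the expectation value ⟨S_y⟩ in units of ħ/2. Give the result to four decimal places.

⟨σ_y⟩ = 2 Im(a* b)/(|a|²+|b|²) with a = -3, b = (2 + 2i).
a* b = (-6 - 6i), so ⟨σ_y⟩ = -12/17.
⟨S_y⟩ = (ħ/2)·⟨σ_y⟩.

-0.7059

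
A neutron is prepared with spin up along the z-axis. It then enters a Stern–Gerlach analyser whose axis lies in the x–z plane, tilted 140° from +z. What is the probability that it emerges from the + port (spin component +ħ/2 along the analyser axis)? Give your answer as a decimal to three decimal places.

For spin-½, the probability of finding spin-up along an axis at angle θ to the initial spin direction is cos²(θ/2); spin-down is sin²(θ/2).
θ = 140°, so P = cos²(70°) ≈ 0.117.

0.117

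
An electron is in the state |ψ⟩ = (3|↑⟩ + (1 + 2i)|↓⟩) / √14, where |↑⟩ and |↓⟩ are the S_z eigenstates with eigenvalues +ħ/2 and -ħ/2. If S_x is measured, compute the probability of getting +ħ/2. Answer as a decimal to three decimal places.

0.714

|+x⟩ = (|↑⟩ + |↓⟩)/√2, so ⟨+x|ψ⟩ = (4 + 2i) / (√2·√14).
P = |4 + 2i|² / 28 = 20/28.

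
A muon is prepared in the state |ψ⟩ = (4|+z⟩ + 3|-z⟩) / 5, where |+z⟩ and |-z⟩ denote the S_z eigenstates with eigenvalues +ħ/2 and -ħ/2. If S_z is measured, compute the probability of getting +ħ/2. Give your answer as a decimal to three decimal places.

0.640

The +ħ/2 outcome corresponds to |+z⟩. Its amplitude in |ψ⟩ is 4/5.
P = |4|² / 25 = 16/25.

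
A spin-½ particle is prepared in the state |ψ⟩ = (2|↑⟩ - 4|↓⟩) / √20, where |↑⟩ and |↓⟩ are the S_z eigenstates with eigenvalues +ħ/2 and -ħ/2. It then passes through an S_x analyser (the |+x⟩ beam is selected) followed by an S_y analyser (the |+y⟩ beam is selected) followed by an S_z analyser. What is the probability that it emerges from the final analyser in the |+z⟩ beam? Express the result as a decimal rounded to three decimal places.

First analyser (S_x): P(|+x⟩) = |⟨+x|ψ⟩|² = 4/40.
After stage 1 the state is |+x⟩; P(|+y⟩) = |⟨+y|+x⟩|² = 1/2.
After stage 2 the state is |+y⟩; P(|+z⟩) = |⟨+z|+y⟩|² = 1/2.
Joint probability = 4/40 × 1/2 × 1/2 = 0.025.

0.025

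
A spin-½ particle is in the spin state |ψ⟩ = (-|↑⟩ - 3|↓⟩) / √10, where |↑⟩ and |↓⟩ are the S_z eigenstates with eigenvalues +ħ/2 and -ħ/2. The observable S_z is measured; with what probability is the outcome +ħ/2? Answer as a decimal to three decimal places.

The +ħ/2 outcome corresponds to |↑⟩. Its amplitude in |ψ⟩ is -1/√10.
P = |-1|² / 10 = 1/10.

0.100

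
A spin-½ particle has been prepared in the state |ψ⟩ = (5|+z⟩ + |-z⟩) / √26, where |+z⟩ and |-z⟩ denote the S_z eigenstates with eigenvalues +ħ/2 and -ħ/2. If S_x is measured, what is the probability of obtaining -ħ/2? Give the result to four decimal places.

|-x⟩ = (|+z⟩ - |-z⟩)/√2, so ⟨-x|ψ⟩ = (4) / (√2·√26).
P = |4|² / 52 = 16/52.

0.3077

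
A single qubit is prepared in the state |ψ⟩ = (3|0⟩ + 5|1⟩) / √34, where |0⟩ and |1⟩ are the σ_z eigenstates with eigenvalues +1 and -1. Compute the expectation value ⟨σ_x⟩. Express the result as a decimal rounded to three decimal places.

⟨σ_x⟩ = 2 Re(a* b)/(|a|²+|b|²) with a = 3, b = 5.
a* b = 15, so ⟨σ_x⟩ = 30/34.

0.882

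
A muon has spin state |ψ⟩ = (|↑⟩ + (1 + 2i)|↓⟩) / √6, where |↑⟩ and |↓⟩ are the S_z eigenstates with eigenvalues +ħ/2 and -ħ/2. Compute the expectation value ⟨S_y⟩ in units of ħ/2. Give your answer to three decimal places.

⟨σ_y⟩ = 2 Im(a* b)/(|a|²+|b|²) with a = 1, b = (1 + 2i).
a* b = (1 + 2i), so ⟨σ_y⟩ = 4/6.
⟨S_y⟩ = (ħ/2)·⟨σ_y⟩.

0.667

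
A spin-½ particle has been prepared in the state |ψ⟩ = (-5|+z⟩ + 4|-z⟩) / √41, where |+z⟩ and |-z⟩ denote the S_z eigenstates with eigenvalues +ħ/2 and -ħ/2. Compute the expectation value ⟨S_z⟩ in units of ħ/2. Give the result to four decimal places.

0.2195

⟨σ_z⟩ = |a|² - |b|² divided by |a|²+|b|², with a, b the |+z⟩, |-z⟩ amplitudes.
= (25 - 16)/41 = 9/41.
⟨S_z⟩ = (ħ/2)·⟨σ_z⟩.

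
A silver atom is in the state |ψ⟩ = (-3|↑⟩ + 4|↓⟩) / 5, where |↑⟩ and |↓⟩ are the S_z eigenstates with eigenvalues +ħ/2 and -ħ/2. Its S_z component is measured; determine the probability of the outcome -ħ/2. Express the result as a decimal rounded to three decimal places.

0.640

The -ħ/2 outcome corresponds to |↓⟩. Its amplitude in |ψ⟩ is 4/5.
P = |4|² / 25 = 16/25.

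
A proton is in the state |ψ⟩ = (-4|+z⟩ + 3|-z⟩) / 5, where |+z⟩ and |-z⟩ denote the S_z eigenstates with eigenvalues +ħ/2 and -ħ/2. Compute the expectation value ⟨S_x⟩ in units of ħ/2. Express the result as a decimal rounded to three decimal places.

⟨σ_x⟩ = 2 Re(a* b)/(|a|²+|b|²) with a = -4, b = 3.
a* b = -12, so ⟨σ_x⟩ = -24/25.
⟨S_x⟩ = (ħ/2)·⟨σ_x⟩.

-0.960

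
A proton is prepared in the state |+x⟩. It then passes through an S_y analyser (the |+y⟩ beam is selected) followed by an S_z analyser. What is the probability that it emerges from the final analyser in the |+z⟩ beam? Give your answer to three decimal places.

0.250

First analyser (S_y): from |+x⟩, P(|+y⟩) = 1/2.
After stage 1 the state is |+y⟩; P(|+z⟩) = |⟨+z|+y⟩|² = 1/2.
Joint probability = 1/2 × 1/2 = 0.250.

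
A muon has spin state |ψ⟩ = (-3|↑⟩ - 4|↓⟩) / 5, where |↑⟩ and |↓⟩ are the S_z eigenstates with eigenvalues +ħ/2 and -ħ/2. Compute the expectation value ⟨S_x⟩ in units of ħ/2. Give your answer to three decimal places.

⟨σ_x⟩ = 2 Re(a* b)/(|a|²+|b|²) with a = -3, b = -4.
a* b = 12, so ⟨σ_x⟩ = 24/25.
⟨S_x⟩ = (ħ/2)·⟨σ_x⟩.

0.960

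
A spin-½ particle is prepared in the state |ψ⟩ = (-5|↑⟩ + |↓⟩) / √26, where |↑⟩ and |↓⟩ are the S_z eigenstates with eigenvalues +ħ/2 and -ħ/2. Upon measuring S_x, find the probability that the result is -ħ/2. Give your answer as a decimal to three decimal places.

0.692

|-x⟩ = (|↑⟩ - |↓⟩)/√2, so ⟨-x|ψ⟩ = (-6) / (√2·√26).
P = |-6|² / 52 = 36/52.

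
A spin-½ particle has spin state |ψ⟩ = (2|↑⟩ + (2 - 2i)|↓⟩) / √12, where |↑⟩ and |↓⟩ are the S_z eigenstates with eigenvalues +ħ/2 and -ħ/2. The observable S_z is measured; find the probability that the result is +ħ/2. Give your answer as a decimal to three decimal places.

0.333

The +ħ/2 outcome corresponds to |↑⟩. Its amplitude in |ψ⟩ is 2/√12.
P = |2|² / 12 = 4/12.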